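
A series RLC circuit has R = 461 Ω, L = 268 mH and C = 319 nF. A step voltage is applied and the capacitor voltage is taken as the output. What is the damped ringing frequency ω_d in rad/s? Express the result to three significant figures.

ω_d ≈ 3310 rad/s

For a series RLC circuit (capacitor voltage as output), ω_n = 1/√(LC) = 1/√(268 mH · 319 nF) = 3420 rad/s.
ζ = (R/2)·√(C/L) = (461/2)·√(319 nF/268 mH) = 0.251.
ω_d = ω_n√(1−ζ²) = 3310 rad/s.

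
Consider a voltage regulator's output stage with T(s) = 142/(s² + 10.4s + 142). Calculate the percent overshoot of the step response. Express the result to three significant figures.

ω_n = √142 = 11.9 rad/s; ζ = 10.4/(2·11.9) = 0.436.
Overshoot: exp(−π·0.436/√(1−0.436²)) = 0.218, i.e. 21.8%.

%OS ≈ 21.8%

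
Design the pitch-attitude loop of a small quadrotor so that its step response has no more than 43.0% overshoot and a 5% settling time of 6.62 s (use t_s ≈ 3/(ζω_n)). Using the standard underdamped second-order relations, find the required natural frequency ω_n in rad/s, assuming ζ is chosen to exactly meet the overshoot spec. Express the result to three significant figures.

From %OS = 100·exp(−πζ/√(1−ζ²)), invert to get ζ = −ln(OS)/√(π² + ln²(OS)) with OS = 0.430.
−ln 0.430 = 0.8440, so ζ = 0.8440/√(π² + 0.7123) = 0.259.
Then ω_n = 3/(ζ t_s) = 3/(0.259 × 6.62) = 1.75 rad/s.

ω_n ≈ 1.75 rad/s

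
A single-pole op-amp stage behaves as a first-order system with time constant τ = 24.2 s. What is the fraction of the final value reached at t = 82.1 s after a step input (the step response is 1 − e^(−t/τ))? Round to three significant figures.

y(t)/y_∞ = 1 − e^(−t/τ) = 1 − e^(−82.1/24.2) = 1 − e^(−3.39) = 0.966.

y/y_∞ ≈ 0.966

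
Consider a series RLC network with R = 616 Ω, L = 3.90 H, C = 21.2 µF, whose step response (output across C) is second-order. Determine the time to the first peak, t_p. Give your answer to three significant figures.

For a series RLC circuit (capacitor voltage as output), ω_n = 1/√(LC) = 1/√(3.90 H · 21.2 µF) = 110 rad/s.
ζ = (R/2)·√(C/L) = (616/2)·√(21.2 µF/3.90 H) = 0.718.
ω_d = ω_n√(1−ζ²) = 76.5 rad/s. t_p = π/ω_d = 0.0410 s.

t_p ≈ 0.0410 s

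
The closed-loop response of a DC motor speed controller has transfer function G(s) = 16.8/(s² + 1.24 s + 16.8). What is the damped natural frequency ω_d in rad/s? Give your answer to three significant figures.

ω_d ≈ 4.05 rad/s

Matching coefficients with s² + 2ζω_n s + ω_n² gives ω_n² = 16.8 ⇒ ω_n = 4.10 rad/s, and ζ = 1.24/(2ω_n) = 0.151.
ω_d = ω_n√(1−ζ²) = 4.05 rad/s.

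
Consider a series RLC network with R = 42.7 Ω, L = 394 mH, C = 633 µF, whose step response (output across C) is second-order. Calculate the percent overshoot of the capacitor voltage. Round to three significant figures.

For a series RLC circuit (capacitor voltage as output), ω_n = 1/√(LC) = 1/√(394 mH · 633 µF) = 63.3 rad/s.
ζ = (R/2)·√(C/L) = (42.7/2)·√(633 µF/394 mH) = 0.856.
%OS = 100·exp(−πζ/√(1−ζ²)) = 0.554%.

%OS ≈ 0.554%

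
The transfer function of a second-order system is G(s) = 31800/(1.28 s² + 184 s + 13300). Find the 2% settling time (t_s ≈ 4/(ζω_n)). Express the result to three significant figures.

t_s ≈ 0.0557 s

Dividing through by 1.28: denominator becomes s² + 143.8 s + 10390.
So ω_n = √10390 = 102 rad/s and ζ = 143.8/(2·102) = 0.705.
t_s ≈ 4/(ζω_n) = 0.0557 s.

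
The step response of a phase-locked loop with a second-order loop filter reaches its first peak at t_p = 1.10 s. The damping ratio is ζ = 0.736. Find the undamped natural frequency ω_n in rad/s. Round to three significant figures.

Peak time t_p = π/ω_d, so ω_d = π/t_p = π/1.10 = 2.86 rad/s.
ω_n = ω_d/√(1−ζ²) = 2.86/√0.458 = 4.22 rad/s.

ω_n ≈ 4.22 rad/s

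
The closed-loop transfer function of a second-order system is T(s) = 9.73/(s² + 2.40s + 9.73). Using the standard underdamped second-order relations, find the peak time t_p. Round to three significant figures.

t_p ≈ 1.09 s

Matching coefficients with s² + 2ζω_n s + ω_n² gives ω_n² = 9.73 ⇒ ω_n = 3.12 rad/s, and ζ = 2.40/(2ω_n) = 0.385.
ω_d = 3.12·√(1 − 0.385²) = 2.88 rad/s. Then t_p = π/ω_d = 1.09 s.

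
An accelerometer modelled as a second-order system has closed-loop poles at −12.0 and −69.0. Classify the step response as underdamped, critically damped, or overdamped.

overdamped

Since the poles are distinct, negative and real, the response is overdamped.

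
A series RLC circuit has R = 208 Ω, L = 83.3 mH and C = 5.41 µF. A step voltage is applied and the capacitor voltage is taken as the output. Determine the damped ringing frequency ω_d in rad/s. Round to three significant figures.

For a series RLC circuit (capacitor voltage as output), ω_n = 1/√(LC) = 1/√(83.3 mH · 5.41 µF) = 1490 rad/s.
ζ = (R/2)·√(C/L) = (208/2)·√(5.41 µF/83.3 mH) = 0.838.
The damped frequency ω_d = ω_n√(1−ζ²) = 813 rad/s.

ω_d ≈ 813 rad/s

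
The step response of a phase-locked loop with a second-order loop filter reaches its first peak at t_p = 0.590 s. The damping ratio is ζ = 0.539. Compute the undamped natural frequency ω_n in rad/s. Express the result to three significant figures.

ω_n ≈ 6.32 rad/s

Peak time t_p = π/ω_d, so ω_d = π/t_p = π/0.590 = 5.32 rad/s.
ω_n = ω_d/√(1−ζ²) = 5.32/√0.709 = 6.32 rad/s.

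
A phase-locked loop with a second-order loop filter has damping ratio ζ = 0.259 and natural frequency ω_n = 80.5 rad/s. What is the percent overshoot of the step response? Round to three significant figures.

%OS ≈ 43.1%

For an underdamped second-order system, %OS = 100·exp(−πζ/√(1−ζ²)).
πζ/√(1−ζ²) = π·0.259/√(1−0.0671) = 0.8424, so %OS = 100·e^(−0.8424) = 43.1%.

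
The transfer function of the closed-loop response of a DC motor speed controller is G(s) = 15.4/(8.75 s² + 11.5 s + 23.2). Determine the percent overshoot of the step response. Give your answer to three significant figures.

Dividing through by 8.75: denominator becomes s² + 1.314 s + 2.651.
So ω_n = √2.651 = 1.63 rad/s and ζ = 1.314/(2·1.63) = 0.404.
%OS = 100·exp(−πζ/√(1−ζ²)) = 25.0%.

%OS ≈ 25.0%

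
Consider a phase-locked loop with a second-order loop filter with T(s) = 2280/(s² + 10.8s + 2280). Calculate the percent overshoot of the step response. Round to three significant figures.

%OS ≈ 69.9%

ω_n = √2280 = 47.7 rad/s; ζ = 10.8/(2·47.7) = 0.113.
%OS = 100 e^{−πζ/√(1−ζ²)} with ζ = 0.113 gives 69.9%.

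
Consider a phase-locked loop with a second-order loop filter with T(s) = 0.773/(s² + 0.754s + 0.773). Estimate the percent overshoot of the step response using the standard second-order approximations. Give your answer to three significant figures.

Comparing the denominator to s² + 2ζω_n s + ω_n²: ω_n = √0.773 = 0.879 rad/s, and 2ζω_n = 0.754 so ζ = 0.754/(2·0.879) = 0.429.
%OS = 100 e^{−πζ/√(1−ζ²)} with ζ = 0.429 gives 22.5%.

%OS ≈ 22.5%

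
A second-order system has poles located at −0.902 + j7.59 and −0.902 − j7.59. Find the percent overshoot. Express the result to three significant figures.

%OS ≈ 68.8%

|pole| = ω_n = √(0.902² + 7.59²) = 7.64 rad/s; ζ = cos θ = σ/ω_n = 0.118.
%OS = 100 e^{−πζ/√(1−ζ²)} with ζ = 0.118 gives 68.8%.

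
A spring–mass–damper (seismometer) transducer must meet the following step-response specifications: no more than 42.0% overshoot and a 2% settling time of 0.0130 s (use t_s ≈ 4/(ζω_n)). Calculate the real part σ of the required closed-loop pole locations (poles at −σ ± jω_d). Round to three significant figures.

σ ≈ 308

The settling-time spec alone fixes σ = ζω_n = 4/t_s = 4/0.0130 = 308.
(Overshoot then fixes ζ = 0.266 and hence ω_d = σ·√(1−ζ²)/ζ = 1110 rad/s.)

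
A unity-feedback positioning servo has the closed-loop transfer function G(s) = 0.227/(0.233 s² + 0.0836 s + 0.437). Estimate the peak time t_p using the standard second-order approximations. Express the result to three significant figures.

Dividing through by 0.233: denominator becomes s² + 0.3588 s + 1.876.
So ω_n = √1.876 = 1.37 rad/s and ζ = 0.3588/(2·1.37) = 0.131.
ω_d = 1.37·√(1 − 0.131²) = 1.36 rad/s. t_p = π/ω_d = 2.31 s.

t_p ≈ 2.31 s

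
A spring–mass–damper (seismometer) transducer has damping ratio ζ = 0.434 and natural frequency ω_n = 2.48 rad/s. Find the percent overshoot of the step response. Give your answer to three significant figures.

For an underdamped second-order system, %OS = 100·exp(−πζ/√(1−ζ²)).
πζ/√(1−ζ²) = π·0.434/√(1−0.188) = 1.513, so %OS = 100·e^(−1.513) = 22.0%.

%OS ≈ 22.0%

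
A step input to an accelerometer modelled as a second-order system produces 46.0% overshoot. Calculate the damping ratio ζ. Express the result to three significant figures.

ζ = −ln(OS)/√(π² + (ln OS)²). With OS = 0.460, ln OS = −0.7765 and ζ = 0.7765/3.236 = 0.240.

ζ ≈ 0.240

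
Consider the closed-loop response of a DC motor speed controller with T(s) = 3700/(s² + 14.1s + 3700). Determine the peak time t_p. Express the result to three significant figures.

Matching coefficients with s² + 2ζω_n s + ω_n² gives ω_n² = 3700 ⇒ ω_n = 60.8 rad/s, and ζ = 14.1/(2ω_n) = 0.116.
The damped frequency ω_d = ω_n√(1−ζ²) = 60.4 rad/s. Then t_p = π/ω_d = 0.0520 s.

t_p ≈ 0.0520 s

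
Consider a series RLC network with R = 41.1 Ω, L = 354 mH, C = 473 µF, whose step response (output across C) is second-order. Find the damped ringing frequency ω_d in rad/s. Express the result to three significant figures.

ω_d ≈ 51.0 rad/s

For a series RLC circuit (capacitor voltage as output), ω_n = 1/√(LC) = 1/√(354 mH · 473 µF) = 77.3 rad/s.
ζ = (R/2)·√(C/L) = (41.1/2)·√(473 µF/354 mH) = 0.751.
ω_d = 77.3·√(1 − 0.751²) = 51.0 rad/s.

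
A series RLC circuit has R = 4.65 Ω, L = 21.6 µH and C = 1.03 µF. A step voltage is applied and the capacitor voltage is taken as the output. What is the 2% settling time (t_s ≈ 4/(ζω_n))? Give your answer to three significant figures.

For a series RLC circuit (capacitor voltage as output), ω_n = 1/√(LC) = 1/√(21.6 µH · 1.03 µF) = 212000 rad/s.
ζ = (R/2)·√(C/L) = (4.65/2)·√(1.03 µF/21.6 µH) = 0.508.
t_s ≈ 4/(ζω_n) = 0.0000372 s.

t_s ≈ 0.0000372 s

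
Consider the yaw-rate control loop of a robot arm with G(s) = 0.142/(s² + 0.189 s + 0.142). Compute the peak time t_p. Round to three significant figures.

Comparing the denominator to s² + 2ζω_n s + ω_n²: ω_n = √0.142 = 0.377 rad/s, and 2ζω_n = 0.189 so ζ = 0.189/(2·0.377) = 0.251.
ω_d = ω_n√(1−ζ²) = 0.365 rad/s. Then t_p = π/ω_d = 8.61 s.

t_p ≈ 8.61 s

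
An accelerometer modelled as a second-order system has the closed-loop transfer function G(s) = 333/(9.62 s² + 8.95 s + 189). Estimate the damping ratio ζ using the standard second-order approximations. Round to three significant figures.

ζ ≈ 0.105

Dividing through by 9.62: denominator becomes s² + 0.9304 s + 19.65.
So ω_n = √19.65 = 4.43 rad/s and ζ = 0.9304/(2·4.43) = 0.105.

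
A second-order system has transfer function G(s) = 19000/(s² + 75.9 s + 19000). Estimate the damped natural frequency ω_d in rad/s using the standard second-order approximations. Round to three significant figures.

ω_d ≈ 133 rad/s

Comparing the denominator to s² + 2ζω_n s + ω_n²: ω_n = √19000 = 138 rad/s, and 2ζω_n = 75.9 so ζ = 75.9/(2·138) = 0.275.
ω_d = ω_n√(1−ζ²) = 133 rad/s.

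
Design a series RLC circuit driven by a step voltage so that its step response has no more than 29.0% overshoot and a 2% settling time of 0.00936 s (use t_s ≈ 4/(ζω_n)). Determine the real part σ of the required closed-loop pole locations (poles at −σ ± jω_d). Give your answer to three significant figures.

σ ≈ 427

The settling-time spec alone fixes σ = ζω_n = 4/t_s = 4/0.00936 = 427.
(Overshoot then fixes ζ = 0.367 and hence ω_d = σ·√(1−ζ²)/ζ = 1080 rad/s.)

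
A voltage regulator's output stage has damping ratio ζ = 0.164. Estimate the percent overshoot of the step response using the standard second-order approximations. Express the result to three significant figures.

For an underdamped second-order system, %OS = 100·exp(−πζ/√(1−ζ²)).
πζ/√(1−ζ²) = π·0.164/√(1−0.0269) = 0.5223, so %OS = 100·e^(−0.5223) = 59.3%.

%OS ≈ 59.3%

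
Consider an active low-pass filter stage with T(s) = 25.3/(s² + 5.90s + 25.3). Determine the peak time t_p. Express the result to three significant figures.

t_p ≈ 0.771 s

ω_n = √25.3 = 5.03 rad/s; ζ = 5.90/(2·5.03) = 0.586.
The damped frequency ω_d = ω_n√(1−ζ²) = 4.07 rad/s. Then t_p = π/ω_d = 0.771 s.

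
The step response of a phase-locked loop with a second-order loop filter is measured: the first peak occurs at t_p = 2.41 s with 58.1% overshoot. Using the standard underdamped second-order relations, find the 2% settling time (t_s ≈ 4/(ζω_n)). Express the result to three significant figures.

The overshoot fixes ζ = −ln(OS)/√(π²+ln²(OS)) = 0.170.
t_p = π/ω_d ⇒ ω_d = 1.30 rad/s; then ω_n = ω_d/√(1−ζ²) = 1.32 rad/s.
t_s ≈ 4/(ζω_n) = 4/(0.170·1.32) = 17.8 s.

t_s ≈ 17.8 s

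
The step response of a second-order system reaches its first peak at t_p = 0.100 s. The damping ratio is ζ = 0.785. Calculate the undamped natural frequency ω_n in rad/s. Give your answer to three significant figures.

ω_n ≈ 50.7 rad/s

Peak time t_p = π/ω_d, so ω_d = π/t_p = π/0.100 = 31.4 rad/s.
ω_n = ω_d/√(1−ζ²) = 31.4/√0.384 = 50.7 rad/s.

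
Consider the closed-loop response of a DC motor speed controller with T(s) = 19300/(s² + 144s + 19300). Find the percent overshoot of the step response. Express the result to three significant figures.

Matching coefficients with s² + 2ζω_n s + ω_n² gives ω_n² = 19300 ⇒ ω_n = 139 rad/s, and ζ = 144/(2ω_n) = 0.518.
%OS = 100·exp(−πζ/√(1−ζ²)) = 14.9%.

%OS ≈ 14.9%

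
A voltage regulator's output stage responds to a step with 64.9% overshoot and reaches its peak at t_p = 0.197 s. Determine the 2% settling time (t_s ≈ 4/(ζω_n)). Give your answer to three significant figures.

ζ from %OS: ζ = |ln 0.649|/√(π²+ln²0.649) = 0.136.
t_p = π/ω_d ⇒ ω_d = 15.9 rad/s; then ω_n = ω_d/√(1−ζ²) = 16.1 rad/s.
t_s ≈ 4/(ζω_n) = 4/(0.136·16.1) = 1.82 s.

t_s ≈ 1.82 s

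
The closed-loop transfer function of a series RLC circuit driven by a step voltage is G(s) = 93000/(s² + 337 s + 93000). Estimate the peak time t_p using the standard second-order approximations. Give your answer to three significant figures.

t_p ≈ 0.0124 s

ω_n = √93000 = 305 rad/s; ζ = 337/(2·305) = 0.553.
ω_d = 305·√(1 − 0.553²) = 254 rad/s. Then t_p = π/ω_d = 0.0124 s.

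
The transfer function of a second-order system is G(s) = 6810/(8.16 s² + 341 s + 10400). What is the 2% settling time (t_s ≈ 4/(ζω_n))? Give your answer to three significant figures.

t_s ≈ 0.191 s

Dividing through by 8.16: denominator becomes s² + 41.79 s + 1275.
So ω_n = √1275 = 35.7 rad/s and ζ = 41.79/(2·35.7) = 0.585.
t_s ≈ 4/(ζω_n) = 0.191 s.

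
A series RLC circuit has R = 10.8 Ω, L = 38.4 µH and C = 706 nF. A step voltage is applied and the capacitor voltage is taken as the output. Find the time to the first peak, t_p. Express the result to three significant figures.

For a series RLC circuit (capacitor voltage as output), ω_n = 1/√(LC) = 1/√(38.4 µH · 706 nF) = 192000 rad/s.
ζ = (R/2)·√(C/L) = (10.8/2)·√(706 nF/38.4 µH) = 0.732.
The damped frequency ω_d = ω_n√(1−ζ²) = 131000 rad/s. t_p = π/ω_d = 0.0000240 s.

t_p ≈ 0.0000240 s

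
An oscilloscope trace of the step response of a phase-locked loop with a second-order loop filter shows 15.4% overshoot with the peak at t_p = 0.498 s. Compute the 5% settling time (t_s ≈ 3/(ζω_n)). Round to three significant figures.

t_s ≈ 0.799 s

From the overshoot, ζ = −ln(OS)/√(π²+ln²(OS)) = 0.512.
t_p = π/ω_d ⇒ ω_d = 6.31 rad/s; then ω_n = ω_d/√(1−ζ²) = 7.34 rad/s.
t_s ≈ 3/(ζω_n) = 3/(0.512·7.34) = 0.799 s.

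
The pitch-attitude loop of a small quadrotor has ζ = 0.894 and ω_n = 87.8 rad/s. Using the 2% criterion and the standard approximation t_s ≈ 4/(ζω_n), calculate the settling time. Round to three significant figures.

t_s ≈ 0.0510 s

t_s ≈ 4/(ζω_n) = 4/(0.894 × 87.8) = 0.0510 s.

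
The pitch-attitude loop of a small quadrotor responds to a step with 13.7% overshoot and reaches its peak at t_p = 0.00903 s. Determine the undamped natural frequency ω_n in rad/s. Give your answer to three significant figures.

ω_n ≈ 412 rad/s

ζ from %OS: ζ = |ln 0.137|/√(π²+ln²0.137) = 0.535.
t_p = π/ω_d ⇒ ω_d = 348 rad/s; then ω_n = ω_d/√(1−ζ²) = 412 rad/s.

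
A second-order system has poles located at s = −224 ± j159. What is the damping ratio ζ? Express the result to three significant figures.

ζ ≈ 0.815

|pole| = ω_n = √(224² + 159²) = 275 rad/s; ζ = cos θ = σ/ω_n = 0.815.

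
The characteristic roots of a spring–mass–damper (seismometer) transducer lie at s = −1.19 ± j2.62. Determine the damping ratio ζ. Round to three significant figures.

|pole| = ω_n = √(1.19² + 2.62²) = 2.88 rad/s; ζ = cos θ = σ/ω_n = 0.414.

ζ ≈ 0.414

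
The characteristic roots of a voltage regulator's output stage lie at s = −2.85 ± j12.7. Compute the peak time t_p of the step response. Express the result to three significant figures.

t_p = π/ω_d with ω_d = 12.7 (the imaginary part), so t_p = 0.247 s.

t_p ≈ 0.247 s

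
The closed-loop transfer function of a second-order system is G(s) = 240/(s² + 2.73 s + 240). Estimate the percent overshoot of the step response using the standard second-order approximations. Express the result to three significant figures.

%OS ≈ 75.7%

Matching coefficients with s² + 2ζω_n s + ω_n² gives ω_n² = 240 ⇒ ω_n = 15.5 rad/s, and ζ = 2.73/(2ω_n) = 0.0881.
Overshoot: exp(−π·0.0881/√(1−0.0881²)) = 0.757, i.e. 75.7%.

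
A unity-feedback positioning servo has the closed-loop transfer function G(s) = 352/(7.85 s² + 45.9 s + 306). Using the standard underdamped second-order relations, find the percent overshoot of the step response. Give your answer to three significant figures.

%OS ≈ 18.9%

Dividing through by 7.85: denominator becomes s² + 5.847 s + 38.98.
So ω_n = √38.98 = 6.24 rad/s and ζ = 5.847/(2·6.24) = 0.468.
Overshoot: exp(−π·0.468/√(1−0.468²)) = 0.189, i.e. 18.9%.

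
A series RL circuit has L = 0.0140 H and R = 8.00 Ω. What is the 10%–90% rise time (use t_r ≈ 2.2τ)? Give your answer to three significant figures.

τ = L/R = 0.0140/8.00 = 0.00175 s.
t_r ≈ 2.2τ = 0.00385 s.

t_r ≈ 0.00385 s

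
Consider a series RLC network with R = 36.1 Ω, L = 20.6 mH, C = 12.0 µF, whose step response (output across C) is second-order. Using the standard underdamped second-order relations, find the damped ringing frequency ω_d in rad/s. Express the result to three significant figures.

For a series RLC circuit (capacitor voltage as output), ω_n = 1/√(LC) = 1/√(20.6 mH · 12.0 µF) = 2010 rad/s.
ζ = (R/2)·√(C/L) = (36.1/2)·√(12.0 µF/20.6 mH) = 0.436.
ω_d = ω_n√(1−ζ²) = 1810 rad/s.

ω_d ≈ 1810 rad/s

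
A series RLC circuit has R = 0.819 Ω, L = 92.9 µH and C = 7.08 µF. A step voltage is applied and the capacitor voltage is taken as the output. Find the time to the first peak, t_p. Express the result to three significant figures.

t_p ≈ 0.0000811 s

For a series RLC circuit (capacitor voltage as output), ω_n = 1/√(LC) = 1/√(92.9 µH · 7.08 µF) = 39000 rad/s.
ζ = (R/2)·√(C/L) = (0.819/2)·√(7.08 µF/92.9 µH) = 0.113.
ω_d = 39000·√(1 − 0.113²) = 38700 rad/s. t_p = π/ω_d = 0.0000811 s.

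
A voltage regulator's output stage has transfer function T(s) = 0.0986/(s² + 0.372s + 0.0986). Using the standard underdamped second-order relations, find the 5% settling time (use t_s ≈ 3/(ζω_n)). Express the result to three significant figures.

t_s ≈ 16.1 s

Comparing the denominator to s² + 2ζω_n s + ω_n²: ω_n = √0.0986 = 0.314 rad/s, and 2ζω_n = 0.372 so ζ = 0.372/(2·0.314) = 0.592.
t_s ≈ 3/(ζω_n) = 3/(0.592·0.314) = 16.1 s.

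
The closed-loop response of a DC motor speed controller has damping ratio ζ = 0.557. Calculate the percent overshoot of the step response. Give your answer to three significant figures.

%OS ≈ 12.2%

For an underdamped second-order system, %OS = 100·exp(−πζ/√(1−ζ²)).
πζ/√(1−ζ²) = π·0.557/√(1−0.310) = 2.107, so %OS = 100·e^(−2.107) = 12.2%.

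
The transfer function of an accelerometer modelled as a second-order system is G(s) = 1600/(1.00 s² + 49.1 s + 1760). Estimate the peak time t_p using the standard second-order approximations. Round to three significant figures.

Dividing through by 1.00: denominator becomes s² + 49.10 s + 1760.
So ω_n = √1760 = 42.0 rad/s and ζ = 49.10/(2·42.0) = 0.585.
ω_d = 42.0·√(1 − 0.585²) = 34.0 rad/s. t_p = π/ω_d = 0.0923 s.

t_p ≈ 0.0923 s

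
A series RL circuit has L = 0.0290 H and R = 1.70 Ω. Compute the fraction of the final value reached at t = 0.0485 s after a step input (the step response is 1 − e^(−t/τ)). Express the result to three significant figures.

y/y_∞ ≈ 0.942

τ = L/R = 0.0290/1.70 = 0.0171 s.
y(t)/y_∞ = 1 − e^(−t/τ) = 1 − e^(−0.0485/0.0171) = 1 − e^(−2.84) = 0.942.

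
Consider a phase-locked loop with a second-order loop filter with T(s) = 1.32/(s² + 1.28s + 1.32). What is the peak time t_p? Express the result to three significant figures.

t_p ≈ 3.29 s

ω_n = √1.32 = 1.15 rad/s; ζ = 1.28/(2·1.15) = 0.557.
ω_d = ω_n√(1−ζ²) = 0.954 rad/s. Then t_p = π/ω_d = 3.29 s.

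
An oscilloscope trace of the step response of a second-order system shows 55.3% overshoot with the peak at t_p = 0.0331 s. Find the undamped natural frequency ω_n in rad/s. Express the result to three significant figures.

ω_n ≈ 96.6 rad/s

The overshoot fixes ζ = −ln(OS)/√(π²+ln²(OS)) = 0.185.
t_p = π/ω_d ⇒ ω_d = 94.9 rad/s; then ω_n = ω_d/√(1−ζ²) = 96.6 rad/s.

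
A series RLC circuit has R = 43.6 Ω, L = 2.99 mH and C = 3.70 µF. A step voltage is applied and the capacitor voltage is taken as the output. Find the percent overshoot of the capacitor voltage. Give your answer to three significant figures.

%OS ≈ 2.34%

For a series RLC circuit (capacitor voltage as output), ω_n = 1/√(LC) = 1/√(2.99 mH · 3.70 µF) = 9510 rad/s.
ζ = (R/2)·√(C/L) = (43.6/2)·√(3.70 µF/2.99 mH) = 0.767.
%OS = 100·exp(−πζ/√(1−ζ²)) = 2.34%.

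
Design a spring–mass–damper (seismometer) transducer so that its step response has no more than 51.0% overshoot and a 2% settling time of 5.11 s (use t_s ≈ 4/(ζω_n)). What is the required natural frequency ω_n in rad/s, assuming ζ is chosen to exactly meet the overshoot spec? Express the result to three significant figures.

From %OS = 100·exp(−πζ/√(1−ζ²)), invert to get ζ = −ln(OS)/√(π² + ln²(OS)) with OS = 0.510.
−ln 0.510 = 0.6733, so ζ = 0.6733/√(π² + 0.4534) = 0.210.
From t_s ≈ 4/(ζω_n): ω_n = 4/(ζ·t_s) = 4/(0.210·5.11) = 3.74 rad/s.

ω_n ≈ 3.74 rad/s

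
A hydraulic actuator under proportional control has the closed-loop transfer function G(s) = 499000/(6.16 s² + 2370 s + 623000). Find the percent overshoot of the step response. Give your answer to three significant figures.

Dividing through by 6.16: denominator becomes s² + 384.7 s + 101100.
So ω_n = √101100 = 318 rad/s and ζ = 384.7/(2·318) = 0.605.
%OS = 100·exp(−πζ/√(1−ζ²)) = 9.20%.

%OS ≈ 9.20%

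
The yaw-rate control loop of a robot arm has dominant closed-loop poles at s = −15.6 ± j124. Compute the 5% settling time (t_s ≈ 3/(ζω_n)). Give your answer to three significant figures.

t_s ≈ 0.192 s

For poles at −σ ± jω_d, ζω_n = σ = 15.6, so t_s ≈ 3/σ = 0.192 s.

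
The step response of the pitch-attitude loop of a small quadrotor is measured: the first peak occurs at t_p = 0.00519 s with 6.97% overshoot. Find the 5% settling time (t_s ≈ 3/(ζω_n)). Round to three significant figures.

The overshoot fixes ζ = −ln(OS)/√(π²+ln²(OS)) = 0.647.
t_p = π/ω_d ⇒ ω_d = 605 rad/s; then ω_n = ω_d/√(1−ζ²) = 794 rad/s.
t_s ≈ 3/(ζω_n) = 3/(0.647·794) = 0.00585 s.

t_s ≈ 0.00585 s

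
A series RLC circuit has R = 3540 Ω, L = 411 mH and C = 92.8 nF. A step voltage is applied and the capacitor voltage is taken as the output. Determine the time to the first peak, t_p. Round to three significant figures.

t_p ≈ 0.00113 s

For a series RLC circuit (capacitor voltage as output), ω_n = 1/√(LC) = 1/√(411 mH · 92.8 nF) = 5120 rad/s.
ζ = (R/2)·√(C/L) = (3540/2)·√(92.8 nF/411 mH) = 0.841.
The damped frequency ω_d = ω_n√(1−ζ²) = 2770 rad/s. t_p = π/ω_d = 0.00113 s.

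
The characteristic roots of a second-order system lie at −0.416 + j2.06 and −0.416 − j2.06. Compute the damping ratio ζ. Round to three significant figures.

With σ = 0.416, ω_d = 2.06: ω_n = √(σ²+ω_d²) = 2.10 rad/s, ζ = σ/ω_n = 0.198.

ζ ≈ 0.198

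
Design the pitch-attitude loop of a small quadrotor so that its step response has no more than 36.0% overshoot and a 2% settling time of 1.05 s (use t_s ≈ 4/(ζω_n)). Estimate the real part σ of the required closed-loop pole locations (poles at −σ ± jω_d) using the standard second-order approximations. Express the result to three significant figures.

σ ≈ 3.81

The settling-time spec alone fixes σ = ζω_n = 4/t_s = 4/1.05 = 3.81.
(Overshoot then fixes ζ = 0.309 and hence ω_d = σ·√(1−ζ²)/ζ = 11.7 rad/s.)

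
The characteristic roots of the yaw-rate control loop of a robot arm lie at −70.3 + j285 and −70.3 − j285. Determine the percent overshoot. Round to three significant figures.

The poles are at −σ ± jω_d with σ = 70.3 and ω_d = 285, so ω_n = √(σ²+ω_d²) = 294 rad/s and ζ = σ/ω_n = 0.239.
Overshoot: exp(−π·0.239/√(1−0.239²)) = 0.461, i.e. 46.1%.

%OS ≈ 46.1%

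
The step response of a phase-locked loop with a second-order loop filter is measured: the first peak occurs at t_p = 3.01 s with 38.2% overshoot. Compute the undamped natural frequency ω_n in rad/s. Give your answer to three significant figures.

The overshoot fixes ζ = −ln(OS)/√(π²+ln²(OS)) = 0.293.
t_p = π/ω_d ⇒ ω_d = 1.04 rad/s; then ω_n = ω_d/√(1−ζ²) = 1.09 rad/s.

ω_n ≈ 1.09 rad/s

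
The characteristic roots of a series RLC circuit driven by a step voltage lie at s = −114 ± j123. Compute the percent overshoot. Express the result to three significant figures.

The poles are at −σ ± jω_d with σ = 114 and ω_d = 123, so ω_n = √(σ²+ω_d²) = 168 rad/s and ζ = σ/ω_n = 0.680.
Overshoot: exp(−π·0.680/√(1−0.680²)) = 0.0544, i.e. 5.44%.

%OS ≈ 5.44%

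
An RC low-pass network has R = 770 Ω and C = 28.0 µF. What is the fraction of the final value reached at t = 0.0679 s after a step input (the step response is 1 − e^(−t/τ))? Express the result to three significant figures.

y/y_∞ ≈ 0.957

τ = RC = 770 × 28.0 µF = 0.0216 s.
y(t)/y_∞ = 1 − e^(−t/τ) = 1 − e^(−0.0679/0.0216) = 1 − e^(−3.15) = 0.957.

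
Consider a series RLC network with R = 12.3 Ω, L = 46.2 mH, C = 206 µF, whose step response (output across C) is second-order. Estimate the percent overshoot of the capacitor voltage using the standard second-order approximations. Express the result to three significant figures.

%OS ≈ 24.3%

For a series RLC circuit (capacitor voltage as output), ω_n = 1/√(LC) = 1/√(46.2 mH · 206 µF) = 324 rad/s.
ζ = (R/2)·√(C/L) = (12.3/2)·√(206 µF/46.2 mH) = 0.411.
%OS = 100 e^{−πζ/√(1−ζ²)} with ζ = 0.411 gives 24.3%.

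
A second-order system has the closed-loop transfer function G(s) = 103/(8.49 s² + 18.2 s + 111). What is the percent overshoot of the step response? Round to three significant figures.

%OS ≈ 37.7%

Dividing through by 8.49: denominator becomes s² + 2.144 s + 13.07.
So ω_n = √13.07 = 3.62 rad/s and ζ = 2.144/(2·3.62) = 0.296.
Overshoot: exp(−π·0.296/√(1−0.296²)) = 0.377, i.e. 37.7%.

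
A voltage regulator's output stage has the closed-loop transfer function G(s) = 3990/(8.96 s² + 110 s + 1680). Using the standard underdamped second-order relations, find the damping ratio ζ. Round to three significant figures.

ζ ≈ 0.448

Dividing through by 8.96: denominator becomes s² + 12.28 s + 187.5.
So ω_n = √187.5 = 13.7 rad/s and ζ = 12.28/(2·13.7) = 0.448.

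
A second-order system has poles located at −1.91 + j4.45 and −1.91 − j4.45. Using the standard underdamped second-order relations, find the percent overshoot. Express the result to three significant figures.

The poles are at −σ ± jω_d with σ = 1.91 and ω_d = 4.45, so ω_n = √(σ²+ω_d²) = 4.84 rad/s and ζ = σ/ω_n = 0.394.
%OS = 100·exp(−πζ/√(1−ζ²)) = 26.0%.

%OS ≈ 26.0%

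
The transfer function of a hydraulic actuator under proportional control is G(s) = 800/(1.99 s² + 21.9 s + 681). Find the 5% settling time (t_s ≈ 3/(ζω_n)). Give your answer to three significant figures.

Dividing through by 1.99: denominator becomes s² + 11.01 s + 342.2.
So ω_n = √342.2 = 18.5 rad/s and ζ = 11.01/(2·18.5) = 0.297.
t_s ≈ 3/(ζω_n) = 0.545 s.

t_s ≈ 0.545 s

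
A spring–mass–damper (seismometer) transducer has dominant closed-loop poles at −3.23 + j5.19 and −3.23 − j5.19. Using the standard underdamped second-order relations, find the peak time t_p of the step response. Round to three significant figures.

t_p ≈ 0.605 s

t_p = π/ω_d with ω_d = 5.19 (the imaginary part), so t_p = 0.605 s.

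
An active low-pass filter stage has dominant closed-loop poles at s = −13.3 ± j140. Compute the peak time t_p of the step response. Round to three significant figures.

t_p = π/ω_d with ω_d = 140 (the imaginary part), so t_p = 0.0224 s.

t_p ≈ 0.0224 s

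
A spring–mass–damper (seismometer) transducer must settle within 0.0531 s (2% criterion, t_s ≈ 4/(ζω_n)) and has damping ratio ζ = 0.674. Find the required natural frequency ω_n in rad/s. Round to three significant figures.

ω_n ≈ 112 rad/s

Rearranging t_s ≈ 4/(ζω_n) gives ω_n = 4/(ζ·t_s) = 4/(0.674 × 0.0531) = 112 rad/s.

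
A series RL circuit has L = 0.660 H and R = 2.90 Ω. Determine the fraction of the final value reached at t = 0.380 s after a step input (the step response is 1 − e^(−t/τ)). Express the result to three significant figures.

y/y_∞ ≈ 0.812

τ = L/R = 0.660/2.90 = 0.228 s.
y(t)/y_∞ = 1 − e^(−t/τ) = 1 − e^(−0.380/0.228) = 1 − e^(−1.67) = 0.812.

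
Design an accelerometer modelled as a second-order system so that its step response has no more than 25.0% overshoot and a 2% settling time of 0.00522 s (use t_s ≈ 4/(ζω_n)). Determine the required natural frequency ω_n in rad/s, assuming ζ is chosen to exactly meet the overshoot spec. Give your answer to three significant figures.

ζ = −ln(OS)/√(π² + (ln OS)²). With OS = 0.250, ln OS = −1.386 and ζ = 1.386/3.434 = 0.404.
From t_s ≈ 4/(ζω_n): ω_n = 4/(ζ·t_s) = 4/(0.404·0.00522) = 1900 rad/s.

ω_n ≈ 1900 rad/s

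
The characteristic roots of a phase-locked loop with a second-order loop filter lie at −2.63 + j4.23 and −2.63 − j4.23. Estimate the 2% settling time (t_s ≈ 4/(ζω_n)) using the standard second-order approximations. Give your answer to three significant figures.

For poles at −σ ± jω_d, ζω_n = σ = 2.63, so t_s ≈ 4/σ = 1.52 s.

t_s ≈ 1.52 s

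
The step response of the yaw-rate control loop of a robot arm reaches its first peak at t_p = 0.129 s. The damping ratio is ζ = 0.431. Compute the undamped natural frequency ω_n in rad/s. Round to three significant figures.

Peak time t_p = π/ω_d, so ω_d = π/t_p = π/0.129 = 24.4 rad/s.
ω_n = ω_d/√(1−ζ²) = 24.4/√0.814 = 27.0 rad/s.

ω_n ≈ 27.0 rad/s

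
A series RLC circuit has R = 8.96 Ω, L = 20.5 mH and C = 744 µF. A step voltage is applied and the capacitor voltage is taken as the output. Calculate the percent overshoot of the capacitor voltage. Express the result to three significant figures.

For a series RLC circuit (capacitor voltage as output), ω_n = 1/√(LC) = 1/√(20.5 mH · 744 µF) = 256 rad/s.
ζ = (R/2)·√(C/L) = (8.96/2)·√(744 µF/20.5 mH) = 0.853.
%OS = 100·exp(−πζ/√(1−ζ²)) = 0.583%.

%OS ≈ 0.583%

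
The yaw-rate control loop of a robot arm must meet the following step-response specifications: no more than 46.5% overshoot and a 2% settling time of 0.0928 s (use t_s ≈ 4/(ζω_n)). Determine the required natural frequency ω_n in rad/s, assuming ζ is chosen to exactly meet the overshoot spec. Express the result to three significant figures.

ω_n ≈ 182 rad/s

ζ = −ln(OS)/√(π² + (ln OS)²). With OS = 0.465, ln OS = −0.7657 and ζ = 0.7657/3.234 = 0.237.
Then ω_n = 4/(ζ t_s) = 4/(0.237 × 0.0928) = 182 rad/s.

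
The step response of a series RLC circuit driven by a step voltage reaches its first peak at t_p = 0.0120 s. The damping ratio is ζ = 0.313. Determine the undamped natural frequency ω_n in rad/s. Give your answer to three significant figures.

Peak time t_p = π/ω_d, so ω_d = π/t_p = π/0.0120 = 262 rad/s.
ω_n = ω_d/√(1−ζ²) = 262/√0.902 = 276 rad/s.

ω_n ≈ 276 rad/s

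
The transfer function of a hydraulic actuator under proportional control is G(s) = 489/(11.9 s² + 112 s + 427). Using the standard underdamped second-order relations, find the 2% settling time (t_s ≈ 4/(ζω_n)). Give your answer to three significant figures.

Dividing through by 11.9: denominator becomes s² + 9.412 s + 35.88.
So ω_n = √35.88 = 5.99 rad/s and ζ = 9.412/(2·5.99) = 0.786.
t_s ≈ 4/(ζω_n) = 0.850 s.

t_s ≈ 0.850 s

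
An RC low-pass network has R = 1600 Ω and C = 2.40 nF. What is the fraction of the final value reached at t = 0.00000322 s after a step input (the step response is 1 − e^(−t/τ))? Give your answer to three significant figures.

y/y_∞ ≈ 0.568

τ = RC = 1600 × 2.40 nF = 0.00000384 s.
y(t)/y_∞ = 1 − e^(−t/τ) = 1 − e^(−0.00000322/0.00000384) = 1 − e^(−0.839) = 0.568.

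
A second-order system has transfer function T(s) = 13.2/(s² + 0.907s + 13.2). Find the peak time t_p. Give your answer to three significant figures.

t_p ≈ 0.872 s

Comparing the denominator to s² + 2ζω_n s + ω_n²: ω_n = √13.2 = 3.63 rad/s, and 2ζω_n = 0.907 so ζ = 0.907/(2·3.63) = 0.125.
ω_d = 3.63·√(1 − 0.125²) = 3.60 rad/s. Then t_p = π/ω_d = 0.872 s.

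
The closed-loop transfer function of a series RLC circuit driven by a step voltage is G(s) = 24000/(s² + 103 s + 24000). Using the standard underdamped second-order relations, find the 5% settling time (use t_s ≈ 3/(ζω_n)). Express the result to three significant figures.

Comparing the denominator to s² + 2ζω_n s + ω_n²: ω_n = √24000 = 155 rad/s, and 2ζω_n = 103 so ζ = 103/(2·155) = 0.332.
t_s ≈ 3/(ζω_n) = 3/(0.332·155) = 0.0583 s.

t_s ≈ 0.0583 s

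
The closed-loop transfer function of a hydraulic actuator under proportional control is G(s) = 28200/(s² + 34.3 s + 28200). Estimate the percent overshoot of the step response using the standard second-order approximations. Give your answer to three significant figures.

ω_n = √28200 = 168 rad/s; ζ = 34.3/(2·168) = 0.102.
%OS = 100·exp(−πζ/√(1−ζ²)) = 72.4%.

%OS ≈ 72.4%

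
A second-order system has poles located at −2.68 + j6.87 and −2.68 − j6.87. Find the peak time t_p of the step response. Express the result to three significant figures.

t_p ≈ 0.457 s

t_p = π/ω_d with ω_d = 6.87 (the imaginary part), so t_p = 0.457 s.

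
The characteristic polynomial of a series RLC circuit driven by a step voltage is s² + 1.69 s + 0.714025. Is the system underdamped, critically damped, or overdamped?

critically damped

a² − 4b = 1.69² − 4·0.714025 = 0 (repeated real root); the system is critically damped.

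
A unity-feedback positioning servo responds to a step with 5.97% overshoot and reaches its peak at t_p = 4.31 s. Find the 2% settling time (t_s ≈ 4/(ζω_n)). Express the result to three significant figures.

From the overshoot, ζ = −ln(OS)/√(π²+ln²(OS)) = 0.668.
From t_p = π/ω_d, ω_d = π/4.31 = 0.729 rad/s, so ω_n = ω_d/√(1−ζ²) = 0.979 rad/s.
t_s ≈ 4/(ζω_n) = 4/(0.668·0.979) = 6.12 s.

t_s ≈ 6.12 s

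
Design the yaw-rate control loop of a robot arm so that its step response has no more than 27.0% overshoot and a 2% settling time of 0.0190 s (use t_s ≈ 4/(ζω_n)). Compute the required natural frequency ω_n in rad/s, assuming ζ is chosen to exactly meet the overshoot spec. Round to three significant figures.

ω_n ≈ 547 rad/s

Inverting the overshoot relation: ζ = |ln 0.270|/√(π² + ln²0.270) = 0.385.
Then ω_n = 4/(ζ t_s) = 4/(0.385 × 0.0190) = 547 rad/s.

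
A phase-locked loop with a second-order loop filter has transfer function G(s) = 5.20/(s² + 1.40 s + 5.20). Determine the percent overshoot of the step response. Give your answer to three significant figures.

%OS ≈ 36.3%

ω_n = √5.20 = 2.28 rad/s; ζ = 1.40/(2·2.28) = 0.307.
Overshoot: exp(−π·0.307/√(1−0.307²)) = 0.363, i.e. 36.3%.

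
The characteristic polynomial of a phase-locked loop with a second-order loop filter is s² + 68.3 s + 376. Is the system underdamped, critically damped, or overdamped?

overdamped

a² − 4b = 3200 > 0 (two distinct real roots); the system is overdamped.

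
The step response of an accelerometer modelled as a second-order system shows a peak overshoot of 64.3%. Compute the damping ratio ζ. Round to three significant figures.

ζ ≈ 0.139

Inverting the overshoot relation: ζ = |ln 0.643|/√(π² + ln²0.643) = 0.139.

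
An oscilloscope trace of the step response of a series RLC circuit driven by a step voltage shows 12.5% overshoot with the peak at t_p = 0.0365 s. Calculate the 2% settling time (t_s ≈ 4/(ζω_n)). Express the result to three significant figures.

t_s ≈ 0.0702 s

From the overshoot, ζ = −ln(OS)/√(π²+ln²(OS)) = 0.552.
t_p = π/ω_d ⇒ ω_d = 86.1 rad/s; then ω_n = ω_d/√(1−ζ²) = 103 rad/s.
t_s ≈ 4/(ζω_n) = 4/(0.552·103) = 0.0702 s.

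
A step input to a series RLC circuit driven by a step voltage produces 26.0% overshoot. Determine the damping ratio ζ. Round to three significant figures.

ζ = −ln(OS)/√(π² + (ln OS)²). With OS = 0.260, ln OS = −1.347 and ζ = 1.347/3.418 = 0.394.

ζ ≈ 0.394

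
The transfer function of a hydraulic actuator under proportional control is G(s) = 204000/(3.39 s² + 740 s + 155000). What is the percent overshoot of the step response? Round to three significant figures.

%OS ≈ 15.5%

Dividing through by 3.39: denominator becomes s² + 218.3 s + 45720.
So ω_n = √45720 = 214 rad/s and ζ = 218.3/(2·214) = 0.510.
%OS = 100·exp(−πζ/√(1−ζ²)) = 15.5%.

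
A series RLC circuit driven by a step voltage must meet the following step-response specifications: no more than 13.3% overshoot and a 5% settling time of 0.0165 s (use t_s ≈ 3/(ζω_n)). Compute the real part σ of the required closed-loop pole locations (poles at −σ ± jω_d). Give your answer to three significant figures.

The settling-time spec alone fixes σ = ζω_n = 3/t_s = 3/0.0165 = 182.
(Overshoot then fixes ζ = 0.540 and hence ω_d = σ·√(1−ζ²)/ζ = 283 rad/s.)

σ ≈ 182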